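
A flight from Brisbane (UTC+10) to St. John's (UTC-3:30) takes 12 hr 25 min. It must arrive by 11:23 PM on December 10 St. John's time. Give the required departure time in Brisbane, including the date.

12:28 AM on Dec 11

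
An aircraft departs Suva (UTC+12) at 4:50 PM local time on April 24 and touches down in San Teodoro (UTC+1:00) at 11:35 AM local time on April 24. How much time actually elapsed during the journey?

San Teodoro is 11:00 behind Suva.
Clock-face elapsed time (ignoring zones) is −5 hours 15 minutes.
Actual elapsed = −5 hours 15 minutes + 11:00 = 5 hours 45 minutes.

5 hours 45 minutes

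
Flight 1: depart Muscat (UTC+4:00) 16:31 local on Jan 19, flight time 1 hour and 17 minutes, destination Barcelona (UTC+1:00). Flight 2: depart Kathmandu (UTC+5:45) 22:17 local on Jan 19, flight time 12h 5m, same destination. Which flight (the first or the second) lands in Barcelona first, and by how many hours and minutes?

Flight 1 in UTC: 16:31 − 4:00 = 12:31 on Jan 19.
+1 hour 17 minutes → arrive 13:48 UTC on Jan 19.
Flight 2 in UTC: 22:17 − 5:45 = 16:32 on Jan 19.
+12 hours 5 minutes → arrive 04:37 UTC on Jan 20.
Flight 1 lands earlier by 14 hours 49 minutes.

the first, by 14 hours 49 minutes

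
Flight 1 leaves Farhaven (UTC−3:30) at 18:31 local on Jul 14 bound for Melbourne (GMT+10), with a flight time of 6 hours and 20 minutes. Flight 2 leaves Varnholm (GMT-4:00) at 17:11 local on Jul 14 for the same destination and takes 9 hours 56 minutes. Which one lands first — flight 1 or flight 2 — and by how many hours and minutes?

the first, by 2 hours 46 minutes

Flight 1 in UTC: 18:31 + 3:30 = 22:01 on Jul 14.
+6 hours and 20 minutes → arrive 04:21 UTC on Jul 15.
Flight 2 in UTC: 17:11 + 4:00 = 21:11 on Jul 14.
+9 hours 56 minutes → arrive 07:07 UTC on Jul 15.
Flight 1 lands earlier by 2 hours 46 minutes.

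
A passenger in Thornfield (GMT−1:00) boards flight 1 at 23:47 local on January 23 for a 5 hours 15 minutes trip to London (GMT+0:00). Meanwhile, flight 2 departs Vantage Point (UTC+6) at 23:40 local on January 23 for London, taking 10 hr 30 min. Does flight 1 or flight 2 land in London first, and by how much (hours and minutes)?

the second, by 1 hour 52 minutes

Flight 1 in UTC: 23:47 + 1:00 = 00:47 on Jan 24.
+5 hours 15 minutes → arrive 06:02 UTC on Jan 24.
Flight 2 in UTC: 23:40 − 6:00 = 17:40 on Jan 23.
+10 hours and 30 minutes → arrive 04:10 UTC on Jan 24.
Flight 2 lands earlier by 1 hour 52 minutes.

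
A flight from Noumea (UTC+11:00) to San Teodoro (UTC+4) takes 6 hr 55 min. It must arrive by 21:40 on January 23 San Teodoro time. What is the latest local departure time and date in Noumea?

21:45 on Jan 23

Target arrival in UTC: 21:40 − 4:00 = 17:40 on Jan 23.
Subtract 6 hours 55 minutes → departure 10:45 UTC on Jan 23.
Noumea is UTC+11:00: 10:45 + 11:00 = 21:45 on Jan 23.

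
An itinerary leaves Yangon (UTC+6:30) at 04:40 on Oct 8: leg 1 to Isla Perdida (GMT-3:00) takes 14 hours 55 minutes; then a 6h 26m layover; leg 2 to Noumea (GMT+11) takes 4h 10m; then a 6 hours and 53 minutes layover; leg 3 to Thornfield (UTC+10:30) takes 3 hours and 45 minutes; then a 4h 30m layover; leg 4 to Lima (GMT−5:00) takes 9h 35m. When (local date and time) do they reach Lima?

19:24 on Oct 9

Convert departure to UTC: 04:40 − 6:30 = 22:10 UTC on Oct 7.
Add 14 hours and 55 minutes leg 1 → 13:05 UTC (Oct 8).
Add 6 hours and 26 minutes layover in Isla Perdida → 19:31 UTC.
Add 4 hours 10 minutes leg 2 → 23:41 UTC.
Add 6 hours and 53 minutes layover in Noumea → 06:34 UTC (Oct 9).
Add 3 hours 45 minutes leg 3 → 10:19 UTC.
Add 4 hours and 30 minutes layover in Thornfield → 14:49 UTC.
Add 9 hours and 35 minutes leg 4 → 00:24 UTC (Oct 10).
Lima is UTC−5:00, so local arrival = 00:24 − 5:00 = 19:24 on Oct 9.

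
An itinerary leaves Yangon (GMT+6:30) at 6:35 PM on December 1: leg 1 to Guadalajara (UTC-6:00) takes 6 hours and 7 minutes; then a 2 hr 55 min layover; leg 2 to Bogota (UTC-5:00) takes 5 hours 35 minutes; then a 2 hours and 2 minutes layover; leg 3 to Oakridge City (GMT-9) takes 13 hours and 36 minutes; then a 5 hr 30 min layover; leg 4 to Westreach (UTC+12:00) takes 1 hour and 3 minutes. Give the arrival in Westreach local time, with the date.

12:53 PM on Dec 3

Convert departure to UTC: 6:35 PM − 6:30 = 12:05 PM UTC on Dec 1.
Add 6 hours and 7 minutes leg 1 → 6:12 PM UTC.
Add 2 hours and 55 minutes layover in Guadalajara → 9:07 PM UTC.
Add 5 hours 35 minutes leg 2 → 2:42 AM UTC (Dec 2).
Add 2 hours 2 minutes layover in Bogota → 4:44 AM UTC.
Add 13 hours and 36 minutes leg 3 → 6:20 PM UTC.
Add 5 hours and 30 minutes layover in Oakridge City → 11:50 PM UTC.
Add 1 hour 3 minutes leg 4 → 12:53 AM UTC (Dec 3).
Westreach is UTC+12:00, so local arrival = 12:53 AM + 12:00 = 12:53 PM on Dec 3.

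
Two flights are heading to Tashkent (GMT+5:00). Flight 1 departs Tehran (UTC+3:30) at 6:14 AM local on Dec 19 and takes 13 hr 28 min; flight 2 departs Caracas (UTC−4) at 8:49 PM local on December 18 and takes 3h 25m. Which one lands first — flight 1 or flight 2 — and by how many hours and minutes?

the second, by 11 hours 58 minutes

Flight 1 in UTC: 6:14 AM − 3:30 = 2:44 AM on Dec 19.
+13 hours and 28 minutes → arrive 4:12 PM UTC on Dec 19.
Flight 2 in UTC: 8:49 PM + 4:00 = 12:49 AM on Dec 19.
+3 hours and 25 minutes → arrive 4:14 AM UTC on Dec 19.
Flight 2 lands earlier by 11 hours 58 minutes.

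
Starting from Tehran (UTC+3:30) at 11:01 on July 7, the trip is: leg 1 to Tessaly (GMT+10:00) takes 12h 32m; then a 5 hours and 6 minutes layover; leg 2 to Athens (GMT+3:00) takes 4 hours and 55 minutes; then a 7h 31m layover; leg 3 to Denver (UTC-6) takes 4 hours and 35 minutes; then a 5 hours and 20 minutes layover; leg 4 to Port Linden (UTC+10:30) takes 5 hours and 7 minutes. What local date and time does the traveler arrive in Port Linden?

Convert departure to UTC: 11:01 − 3:30 = 07:31 UTC on Jul 7.
Add 12 hours 32 minutes leg 1 → 20:03 UTC.
Add 5 hours and 6 minutes layover in Tessaly → 01:09 UTC (Jul 8).
Add 4 hours and 55 minutes leg 2 → 06:04 UTC.
Add 7 hours and 31 minutes layover in Athens → 13:35 UTC.
Add 4 hours 35 minutes leg 3 → 18:10 UTC.
Add 5 hours and 20 minutes layover in Denver → 23:30 UTC.
Add 5 hours 7 minutes leg 4 → 04:37 UTC (Jul 9).
Port Linden is UTC+10:30, so local arrival = 04:37 + 10:30 = 15:07 on Jul 9.

15:07 on July 9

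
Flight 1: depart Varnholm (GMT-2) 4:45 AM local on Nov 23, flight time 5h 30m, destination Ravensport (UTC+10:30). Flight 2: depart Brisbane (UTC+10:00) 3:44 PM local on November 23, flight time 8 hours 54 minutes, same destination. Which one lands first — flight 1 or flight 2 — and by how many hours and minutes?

the first, by 2 hours 23 minutes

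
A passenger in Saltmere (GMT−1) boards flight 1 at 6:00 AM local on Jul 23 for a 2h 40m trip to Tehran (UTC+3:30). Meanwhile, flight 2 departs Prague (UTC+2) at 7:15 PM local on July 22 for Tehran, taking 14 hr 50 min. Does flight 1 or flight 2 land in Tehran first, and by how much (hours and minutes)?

Flight 1 in UTC: 6:00 AM + 1:00 = 7:00 AM on Jul 23.
+2 hours 40 minutes → arrive 9:40 AM UTC on Jul 23.
Flight 2 in UTC: 7:15 PM − 2:00 = 5:15 PM on Jul 22.
+14 hours and 50 minutes → arrive 8:05 AM UTC on Jul 23.
Flight 2 lands earlier by 1 hour 35 minutes.

the second, by 1 hour 35 minutes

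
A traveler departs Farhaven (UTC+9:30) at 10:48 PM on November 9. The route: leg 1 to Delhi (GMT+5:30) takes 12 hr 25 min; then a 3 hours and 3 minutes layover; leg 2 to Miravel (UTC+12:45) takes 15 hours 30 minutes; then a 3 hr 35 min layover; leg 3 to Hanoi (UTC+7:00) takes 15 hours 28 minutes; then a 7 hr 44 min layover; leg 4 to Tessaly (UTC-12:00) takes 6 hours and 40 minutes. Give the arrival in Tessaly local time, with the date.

5:43 PM on November 11

Convert departure to UTC: 10:48 PM − 9:30 = 1:18 PM UTC on Nov 9.
Add 12 hours and 25 minutes leg 1 → 1:43 AM UTC (Nov 10).
Add 3 hours and 3 minutes layover in Delhi → 4:46 AM UTC.
Add 15 hours and 30 minutes leg 2 → 8:16 PM UTC.
Add 3 hours and 35 minutes layover in Miravel → 11:51 PM UTC.
Add 15 hours 28 minutes leg 3 → 3:19 PM UTC (Nov 11).
Add 7 hours 44 minutes layover in Hanoi → 11:03 PM UTC.
Add 6 hours 40 minutes leg 4 → 5:43 AM UTC (Nov 12).
Tessaly is UTC−12:00, so local arrival = 5:43 AM − 12:00 = 5:43 PM on Nov 11.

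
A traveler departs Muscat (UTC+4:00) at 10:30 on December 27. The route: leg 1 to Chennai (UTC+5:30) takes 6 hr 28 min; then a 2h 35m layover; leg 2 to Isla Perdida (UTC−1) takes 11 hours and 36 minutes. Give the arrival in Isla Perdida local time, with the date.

Convert departure to UTC: 10:30 − 4:00 = 06:30 UTC on Dec 27.
Add 6 hours and 28 minutes leg 1 → 12:58 UTC.
Add 2 hours and 35 minutes layover in Chennai → 15:33 UTC.
Add 11 hours 36 minutes leg 2 → 03:09 UTC (Dec 28).
Isla Perdida is UTC−1:00, so local arrival = 03:09 − 1:00 = 02:09 on Dec 28.

02:09 on Dec 28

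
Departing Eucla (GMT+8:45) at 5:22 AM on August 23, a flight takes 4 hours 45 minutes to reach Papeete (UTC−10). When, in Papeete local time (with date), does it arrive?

3:22 PM on Aug 22

Convert departure to UTC: 5:22 AM − 8:45 = 8:37 PM UTC on Aug 22.
Add 4 hours 45 minutes travel time → 1:22 AM UTC (Aug 23).
Papeete is UTC−10:00, so local arrival = 1:22 AM − 10:00 = 3:22 PM on Aug 22.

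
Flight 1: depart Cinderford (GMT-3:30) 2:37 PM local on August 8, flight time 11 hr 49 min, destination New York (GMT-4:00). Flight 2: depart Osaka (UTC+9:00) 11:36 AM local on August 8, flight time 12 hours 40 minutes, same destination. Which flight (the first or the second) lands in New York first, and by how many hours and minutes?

Flight 1 in UTC: 2:37 PM + 3:30 = 6:07 PM on Aug 8.
+11 hours 49 minutes → arrive 5:56 AM UTC on Aug 9.
Flight 2 in UTC: 11:36 AM − 9:00 = 2:36 AM on Aug 8.
+12 hours 40 minutes → arrive 3:16 PM UTC on Aug 8.
Flight 2 lands earlier by 14 hours 40 minutes.

the second, by 14 hours 40 minutes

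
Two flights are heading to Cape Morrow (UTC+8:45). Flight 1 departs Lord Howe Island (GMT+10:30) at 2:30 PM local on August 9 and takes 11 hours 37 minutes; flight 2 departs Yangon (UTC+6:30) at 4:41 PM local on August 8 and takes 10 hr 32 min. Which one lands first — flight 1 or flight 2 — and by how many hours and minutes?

the second, by 18 hours 54 minutes

Flight 1 in UTC: 2:30 PM − 10:30 = 4:00 AM on Aug 9.
+11 hours and 37 minutes → arrive 3:37 PM UTC on Aug 9.
Flight 2 in UTC: 4:41 PM − 6:30 = 10:11 AM on Aug 8.
+10 hours 32 minutes → arrive 8:43 PM UTC on Aug 8.
Flight 2 lands earlier by 18 hours 54 minutes.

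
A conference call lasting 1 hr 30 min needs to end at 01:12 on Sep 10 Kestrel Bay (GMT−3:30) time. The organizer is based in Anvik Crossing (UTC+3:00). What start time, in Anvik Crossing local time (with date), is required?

06:12 on September 10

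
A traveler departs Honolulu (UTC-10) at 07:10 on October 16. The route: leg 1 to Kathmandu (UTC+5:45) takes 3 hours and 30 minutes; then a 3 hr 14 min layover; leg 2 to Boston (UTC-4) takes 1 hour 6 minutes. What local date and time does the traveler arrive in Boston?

21:00 on October 16

Convert departure to UTC: 07:10 + 10:00 = 17:10 UTC on Oct 16.
Add 3 hours and 30 minutes leg 1 → 20:40 UTC.
Add 3 hours and 14 minutes layover in Kathmandu → 23:54 UTC.
Add 1 hour and 6 minutes leg 2 → 01:00 UTC (Oct 17).
Boston is UTC−4:00, so local arrival = 01:00 − 4:00 = 21:00 on Oct 16.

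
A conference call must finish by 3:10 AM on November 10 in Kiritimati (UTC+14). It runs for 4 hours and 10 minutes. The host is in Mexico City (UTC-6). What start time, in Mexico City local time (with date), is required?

3:00 AM on November 9

Target end time in UTC: 3:10 AM − 14:00 = 1:10 PM on Nov 9.
Subtract 4 hours 10 minutes → start 9:00 AM UTC on Nov 9.
Mexico City is UTC−6:00: 9:00 AM − 6:00 = 3:00 AM on Nov 9.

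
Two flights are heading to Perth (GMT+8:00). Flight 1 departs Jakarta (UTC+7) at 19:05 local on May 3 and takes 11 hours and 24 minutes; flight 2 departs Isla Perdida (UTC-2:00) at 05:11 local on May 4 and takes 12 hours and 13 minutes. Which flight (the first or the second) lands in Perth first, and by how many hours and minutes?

Flight 1 in UTC: 19:05 − 7:00 = 12:05 on May 3.
+11 hours and 24 minutes → arrive 23:29 UTC on May 3.
Flight 2 in UTC: 05:11 + 2:00 = 07:11 on May 4.
+12 hours and 13 minutes → arrive 19:24 UTC on May 4.
Flight 1 lands earlier by 19 hours 55 minutes.

the first, by 19 hours 55 minutes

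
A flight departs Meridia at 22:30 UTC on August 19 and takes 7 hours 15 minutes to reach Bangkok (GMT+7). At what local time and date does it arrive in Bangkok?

12:45 on Aug 20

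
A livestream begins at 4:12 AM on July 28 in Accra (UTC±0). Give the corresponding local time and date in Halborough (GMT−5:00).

11:12 PM on July 27

Halborough is 5:00 behind Accra.
Shift by the zone difference: 4:12 AM − 5:00 = 11:12 PM on Jul 27 in Halborough.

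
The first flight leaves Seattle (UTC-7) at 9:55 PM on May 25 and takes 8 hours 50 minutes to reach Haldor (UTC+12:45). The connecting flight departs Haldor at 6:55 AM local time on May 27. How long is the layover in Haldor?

Convert departure to UTC: 9:55 PM + 7:00 = 4:55 AM UTC on May 26.
Add 8 hours 50 minutes flight time → 1:45 PM UTC.
Haldor is UTC+12:45, so local arrival = 1:45 PM + 12:45 = 2:30 AM on May 27.
Layover = 6:55 AM − 2:30 AM = 4 hours 25 minutes.

4 hours 25 minutes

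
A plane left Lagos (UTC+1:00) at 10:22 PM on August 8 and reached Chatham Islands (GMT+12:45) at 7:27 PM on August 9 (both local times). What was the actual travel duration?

9 hours 20 minutes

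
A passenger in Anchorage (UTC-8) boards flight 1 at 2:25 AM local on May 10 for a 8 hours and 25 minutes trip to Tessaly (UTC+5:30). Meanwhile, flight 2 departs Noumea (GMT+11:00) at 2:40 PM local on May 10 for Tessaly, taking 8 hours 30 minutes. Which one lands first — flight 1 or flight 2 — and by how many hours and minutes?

the second, by 6 hours 40 minutes

Flight 1 in UTC: 2:25 AM + 8:00 = 10:25 AM on May 10.
+8 hours and 25 minutes → arrive 6:50 PM UTC on May 10.
Flight 2 in UTC: 2:40 PM − 11:00 = 3:40 AM on May 10.
+8 hours 30 minutes → arrive 12:10 PM UTC on May 10.
Flight 2 lands earlier by 6 hours 40 minutes.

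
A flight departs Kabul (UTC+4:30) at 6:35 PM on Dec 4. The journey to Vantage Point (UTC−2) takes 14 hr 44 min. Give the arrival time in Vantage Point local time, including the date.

2:49 AM on December 5

Convert departure to UTC: 6:35 PM − 4:30 = 2:05 PM UTC on Dec 4.
Add 14 hours and 44 minutes travel time → 4:49 AM UTC (Dec 5).
Vantage Point is UTC−2:00, so local arrival = 4:49 AM − 2:00 = 2:49 AM on Dec 5.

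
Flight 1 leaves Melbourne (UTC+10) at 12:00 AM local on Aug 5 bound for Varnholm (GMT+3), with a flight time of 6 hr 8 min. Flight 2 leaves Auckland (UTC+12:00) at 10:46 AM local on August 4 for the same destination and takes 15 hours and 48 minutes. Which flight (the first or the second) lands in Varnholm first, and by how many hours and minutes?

Flight 1 in UTC: 12:00 AM − 10:00 = 2:00 PM on Aug 4.
+6 hours 8 minutes → arrive 8:08 PM UTC on Aug 4.
Flight 2 in UTC: 10:46 AM − 12:00 = 10:46 PM on Aug 3.
+15 hours and 48 minutes → arrive 2:34 PM UTC on Aug 4.
Flight 2 lands earlier by 5 hours 34 minutes.

the second, by 5 hours 34 minutes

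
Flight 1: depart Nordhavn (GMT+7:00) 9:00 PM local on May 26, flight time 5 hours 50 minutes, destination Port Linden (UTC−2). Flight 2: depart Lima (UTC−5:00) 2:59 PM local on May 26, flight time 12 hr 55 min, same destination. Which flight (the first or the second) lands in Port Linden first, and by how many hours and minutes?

the first, by 13 hours 4 minutes

Flight 1 in UTC: 9:00 PM − 7:00 = 2:00 PM on May 26.
+5 hours 50 minutes → arrive 7:50 PM UTC on May 26.
Flight 2 in UTC: 2:59 PM + 5:00 = 7:59 PM on May 26.
+12 hours and 55 minutes → arrive 8:54 AM UTC on May 27.
Flight 1 lands earlier by 13 hours 4 minutes.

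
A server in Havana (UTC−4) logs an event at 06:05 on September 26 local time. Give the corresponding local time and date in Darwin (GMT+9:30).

Darwin is 13:30 ahead of Havana.
Shift by the zone difference: 06:05 + 13:30 = 19:35 on Sep 26 in Darwin.

19:35 on September 26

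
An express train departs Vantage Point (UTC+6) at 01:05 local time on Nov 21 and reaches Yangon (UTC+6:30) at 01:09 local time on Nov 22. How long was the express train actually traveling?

23 hours 34 minutes

Departure in UTC: 01:05 − 6:00 = 19:05 on Nov 20.
Arrival in UTC: 01:09 − 6:30 = 18:39 on Nov 21.
Elapsed = 18:39 − 19:05 (+1 day) = 23 hours 34 minutes.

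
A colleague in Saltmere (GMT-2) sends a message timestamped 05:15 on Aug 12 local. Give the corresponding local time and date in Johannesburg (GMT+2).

In UTC: 05:15 + 2:00 = 07:15 on Aug 12.
Johannesburg is UTC+2:00: 07:15 + 2:00 = 09:15 on Aug 12.

09:15 on Aug 12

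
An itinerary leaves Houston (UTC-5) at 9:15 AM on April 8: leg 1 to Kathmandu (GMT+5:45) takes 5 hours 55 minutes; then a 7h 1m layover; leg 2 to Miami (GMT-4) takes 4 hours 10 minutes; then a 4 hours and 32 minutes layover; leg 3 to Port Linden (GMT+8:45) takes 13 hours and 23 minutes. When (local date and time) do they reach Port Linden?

Convert departure to UTC: 9:15 AM + 5:00 = 2:15 PM UTC on Apr 8.
Add 5 hours and 55 minutes leg 1 → 8:10 PM UTC.
Add 7 hours 1 minute layover in Kathmandu → 3:11 AM UTC (Apr 9).
Add 4 hours 10 minutes leg 2 → 7:21 AM UTC.
Add 4 hours 32 minutes layover in Miami → 11:53 AM UTC.
Add 13 hours 23 minutes leg 3 → 1:16 AM UTC (Apr 10).
Port Linden is UTC+8:45, so local arrival = 1:16 AM + 8:45 = 10:01 AM on Apr 10.

10:01 AM on Apr 10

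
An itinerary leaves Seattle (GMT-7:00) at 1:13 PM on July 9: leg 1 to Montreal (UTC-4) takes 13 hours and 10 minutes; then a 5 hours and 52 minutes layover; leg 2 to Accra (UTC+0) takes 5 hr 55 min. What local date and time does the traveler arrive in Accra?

9:10 PM on Jul 10

Convert departure to UTC: 1:13 PM + 7:00 = 8:13 PM UTC on Jul 9.
Add 13 hours 10 minutes leg 1 → 9:23 AM UTC (Jul 10).
Add 5 hours 52 minutes layover in Montreal → 3:15 PM UTC.
Add 5 hours and 55 minutes leg 2 → 9:10 PM UTC.
Accra is UTC+0, so local arrival is the same: 9:10 PM on Jul 10.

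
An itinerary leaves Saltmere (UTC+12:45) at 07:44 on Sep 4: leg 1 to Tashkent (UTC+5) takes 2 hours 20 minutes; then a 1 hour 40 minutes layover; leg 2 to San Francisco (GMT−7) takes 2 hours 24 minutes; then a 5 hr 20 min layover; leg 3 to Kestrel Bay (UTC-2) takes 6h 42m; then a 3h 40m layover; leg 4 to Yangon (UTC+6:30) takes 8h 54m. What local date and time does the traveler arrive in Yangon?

08:29 on Sep 5

Convert departure to UTC: 07:44 − 12:45 = 18:59 UTC on Sep 3.
Add 2 hours 20 minutes leg 1 → 21:19 UTC.
Add 1 hour and 40 minutes layover in Tashkent → 22:59 UTC.
Add 2 hours 24 minutes leg 2 → 01:23 UTC (Sep 4).
Add 5 hours 20 minutes layover in San Francisco → 06:43 UTC.
Add 6 hours 42 minutes leg 3 → 13:25 UTC.
Add 3 hours 40 minutes layover in Kestrel Bay → 17:05 UTC.
Add 8 hours 54 minutes leg 4 → 01:59 UTC (Sep 5).
Yangon is UTC+6:30, so local arrival = 01:59 + 6:30 = 08:29 on Sep 5.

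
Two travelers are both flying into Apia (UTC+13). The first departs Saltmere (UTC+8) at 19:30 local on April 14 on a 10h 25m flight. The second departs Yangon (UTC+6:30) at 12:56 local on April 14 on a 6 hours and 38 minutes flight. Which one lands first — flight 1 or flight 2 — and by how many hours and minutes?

the second, by 8 hours 51 minutes

Flight 1 in UTC: 19:30 − 8:00 = 11:30 on Apr 14.
+10 hours and 25 minutes → arrive 21:55 UTC on Apr 14.
Flight 2 in UTC: 12:56 − 6:30 = 06:26 on Apr 14.
+6 hours 38 minutes → arrive 13:04 UTC on Apr 14.
Flight 2 lands earlier by 8 hours 51 minutes.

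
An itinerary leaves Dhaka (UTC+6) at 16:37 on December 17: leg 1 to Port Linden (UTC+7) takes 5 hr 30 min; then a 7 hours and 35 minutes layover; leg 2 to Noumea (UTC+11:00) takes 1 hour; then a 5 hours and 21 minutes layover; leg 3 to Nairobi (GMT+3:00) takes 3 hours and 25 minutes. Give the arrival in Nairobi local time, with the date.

Convert departure to UTC: 16:37 − 6:00 = 10:37 UTC on Dec 17.
Add 5 hours and 30 minutes leg 1 → 16:07 UTC.
Add 7 hours and 35 minutes layover in Port Linden → 23:42 UTC.
Add 1 hour leg 2 → 00:42 UTC (Dec 18).
Add 5 hours 21 minutes layover in Noumea → 06:03 UTC.
Add 3 hours and 25 minutes leg 3 → 09:28 UTC.
Nairobi is UTC+3:00, so local arrival = 09:28 + 3:00 = 12:28 on Dec 18.

12:28 on Dec 18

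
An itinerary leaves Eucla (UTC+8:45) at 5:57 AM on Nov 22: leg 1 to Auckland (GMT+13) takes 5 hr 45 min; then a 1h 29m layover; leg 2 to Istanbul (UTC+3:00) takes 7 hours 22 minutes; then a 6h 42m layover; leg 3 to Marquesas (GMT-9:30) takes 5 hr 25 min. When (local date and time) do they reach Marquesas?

Convert departure to UTC: 5:57 AM − 8:45 = 9:12 PM UTC on Nov 21.
Add 5 hours and 45 minutes leg 1 → 2:57 AM UTC (Nov 22).
Add 1 hour 29 minutes layover in Auckland → 4:26 AM UTC.
Add 7 hours and 22 minutes leg 2 → 11:48 AM UTC.
Add 6 hours 42 minutes layover in Istanbul → 6:30 PM UTC.
Add 5 hours 25 minutes leg 3 → 11:55 PM UTC.
Marquesas is UTC−9:30, so local arrival = 11:55 PM − 9:30 = 2:25 PM on Nov 22.

2:25 PM on November 22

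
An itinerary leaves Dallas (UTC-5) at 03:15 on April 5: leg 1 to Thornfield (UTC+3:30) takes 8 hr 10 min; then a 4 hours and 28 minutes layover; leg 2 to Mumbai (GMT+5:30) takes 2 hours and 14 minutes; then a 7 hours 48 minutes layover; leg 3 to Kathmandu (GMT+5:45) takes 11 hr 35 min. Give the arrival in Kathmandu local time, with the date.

00:15 on April 7

Convert departure to UTC: 03:15 + 5:00 = 08:15 UTC on Apr 5.
Add 8 hours and 10 minutes leg 1 → 16:25 UTC.
Add 4 hours and 28 minutes layover in Thornfield → 20:53 UTC.
Add 2 hours and 14 minutes leg 2 → 23:07 UTC.
Add 7 hours and 48 minutes layover in Mumbai → 06:55 UTC (Apr 6).
Add 11 hours 35 minutes leg 3 → 18:30 UTC.
Kathmandu is UTC+5:45, so local arrival = 18:30 + 5:45 = 00:15 on Apr 7.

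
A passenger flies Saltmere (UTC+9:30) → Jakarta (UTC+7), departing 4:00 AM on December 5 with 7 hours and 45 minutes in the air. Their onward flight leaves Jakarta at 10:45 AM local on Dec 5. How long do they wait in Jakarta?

Convert departure to UTC: 4:00 AM − 9:30 = 6:30 PM UTC on Dec 4.
Add 7 hours 45 minutes flight time → 2:15 AM UTC (Dec 5).
Jakarta is UTC+7:00, so local arrival = 2:15 AM + 7:00 = 9:15 AM on Dec 5.
Layover = 10:45 AM − 9:15 AM = 1 hour 30 minutes.

1 hour 30 minutes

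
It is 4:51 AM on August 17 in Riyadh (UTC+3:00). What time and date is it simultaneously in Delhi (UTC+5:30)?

7:21 AM on August 17

Delhi is 2:30 ahead of Riyadh.
Shift by the zone difference: 4:51 AM + 2:30 = 7:21 AM on Aug 17 in Delhi.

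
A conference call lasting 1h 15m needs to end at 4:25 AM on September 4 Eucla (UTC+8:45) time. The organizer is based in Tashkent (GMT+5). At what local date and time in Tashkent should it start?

11:25 PM on September 3

Target end time in UTC: 4:25 AM − 8:45 = 7:40 PM on Sep 3.
Subtract 1 hour and 15 minutes → start 6:25 PM UTC on Sep 3.
Tashkent is UTC+5:00: 6:25 PM + 5:00 = 11:25 PM on Sep 3.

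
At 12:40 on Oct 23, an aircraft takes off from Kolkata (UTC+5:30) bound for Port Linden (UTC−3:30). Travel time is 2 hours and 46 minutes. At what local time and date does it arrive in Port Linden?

Port Linden is 9:00 behind Kolkata.
After 2 hours and 46 minutes it is 15:26 in Kolkata.
Shift by the zone difference: 15:26 − 9:00 = 06:26 on Oct 23 in Port Linden.

06:26 on October 23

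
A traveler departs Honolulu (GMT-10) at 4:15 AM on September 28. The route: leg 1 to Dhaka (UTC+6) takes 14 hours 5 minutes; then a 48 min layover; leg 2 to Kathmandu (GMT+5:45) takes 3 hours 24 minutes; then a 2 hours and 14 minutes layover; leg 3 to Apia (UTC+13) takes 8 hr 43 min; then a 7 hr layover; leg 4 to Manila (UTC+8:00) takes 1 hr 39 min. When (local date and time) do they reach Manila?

Convert departure to UTC: 4:15 AM + 10:00 = 2:15 PM UTC on Sep 28.
Add 14 hours and 5 minutes leg 1 → 4:20 AM UTC (Sep 29).
Add 48 minutes layover in Dhaka → 5:08 AM UTC.
Add 3 hours 24 minutes leg 2 → 8:32 AM UTC.
Add 2 hours 14 minutes layover in Kathmandu → 10:46 AM UTC.
Add 8 hours and 43 minutes leg 3 → 7:29 PM UTC.
Add 7 hours layover in Apia → 2:29 AM UTC (Sep 30).
Add 1 hour 39 minutes leg 4 → 4:08 AM UTC.
Manila is UTC+8:00, so local arrival = 4:08 AM + 8:00 = 12:08 PM on Sep 30.

12:08 PM on Sep 30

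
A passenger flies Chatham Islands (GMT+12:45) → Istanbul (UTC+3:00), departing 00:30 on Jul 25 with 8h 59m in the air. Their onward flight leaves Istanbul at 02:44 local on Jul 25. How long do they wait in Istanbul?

3 hours

Convert departure to UTC: 00:30 − 12:45 = 11:45 UTC on Jul 24.
Add 8 hours and 59 minutes flight time → 20:44 UTC.
Istanbul is UTC+3:00, so local arrival = 20:44 + 3:00 = 23:44 on Jul 24.
Layover = 02:44 − 23:44 (+1 day) = 3 hours.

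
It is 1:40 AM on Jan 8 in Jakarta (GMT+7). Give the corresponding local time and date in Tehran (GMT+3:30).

10:10 PM on Jan 7

Tehran is 3:30 behind Jakarta.
Shift by the zone difference: 1:40 AM − 3:30 = 10:10 PM on Jan 7 in Tehran.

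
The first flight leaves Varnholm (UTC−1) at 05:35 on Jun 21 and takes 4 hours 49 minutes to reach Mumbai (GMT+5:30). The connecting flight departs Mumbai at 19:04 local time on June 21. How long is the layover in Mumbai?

Convert departure to UTC: 05:35 + 1:00 = 06:35 UTC on Jun 21.
Add 4 hours 49 minutes flight time → 11:24 UTC.
Mumbai is UTC+5:30, so local arrival = 11:24 + 5:30 = 16:54 on Jun 21.
Layover = 19:04 − 16:54 = 2 hours 10 minutes.

2 hours 10 minutes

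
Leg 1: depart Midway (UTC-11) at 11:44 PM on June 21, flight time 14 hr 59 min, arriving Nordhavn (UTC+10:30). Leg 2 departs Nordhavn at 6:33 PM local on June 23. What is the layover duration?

6 hours 20 minutes

Convert departure to UTC: 11:44 PM + 11:00 = 10:44 AM UTC on Jun 22.
Add 14 hours 59 minutes flight time → 1:43 AM UTC (Jun 23).
Nordhavn is UTC+10:30, so local arrival = 1:43 AM + 10:30 = 12:13 PM on Jun 23.
Layover = 6:33 PM − 12:13 PM = 6 hours 20 minutes.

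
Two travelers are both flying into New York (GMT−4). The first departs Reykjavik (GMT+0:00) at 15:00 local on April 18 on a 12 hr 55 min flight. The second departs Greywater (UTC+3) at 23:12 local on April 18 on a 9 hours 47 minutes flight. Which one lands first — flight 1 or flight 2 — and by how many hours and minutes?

Flight 1 departs at 15:00 UTC (Apr 18).
+12 hours and 55 minutes → arrive 03:55 UTC on Apr 19.
Flight 2 in UTC: 23:12 − 3:00 = 20:12 on Apr 18.
+9 hours and 47 minutes → arrive 05:59 UTC on Apr 19.
Flight 1 lands earlier by 2 hours 4 minutes.

the first, by 2 hours 4 minutes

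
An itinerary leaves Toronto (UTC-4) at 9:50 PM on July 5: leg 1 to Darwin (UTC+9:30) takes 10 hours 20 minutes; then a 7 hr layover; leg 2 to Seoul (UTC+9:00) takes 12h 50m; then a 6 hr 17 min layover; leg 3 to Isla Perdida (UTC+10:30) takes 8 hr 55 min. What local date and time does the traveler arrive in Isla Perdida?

9:42 AM on July 8

Convert departure to UTC: 9:50 PM + 4:00 = 1:50 AM UTC on Jul 6.
Add 10 hours 20 minutes leg 1 → 12:10 PM UTC.
Add 7 hours layover in Darwin → 7:10 PM UTC.
Add 12 hours and 50 minutes leg 2 → 8:00 AM UTC (Jul 7).
Add 6 hours 17 minutes layover in Seoul → 2:17 PM UTC.
Add 8 hours and 55 minutes leg 3 → 11:12 PM UTC.
Isla Perdida is UTC+10:30, so local arrival = 11:12 PM + 10:30 = 9:42 AM on Jul 8.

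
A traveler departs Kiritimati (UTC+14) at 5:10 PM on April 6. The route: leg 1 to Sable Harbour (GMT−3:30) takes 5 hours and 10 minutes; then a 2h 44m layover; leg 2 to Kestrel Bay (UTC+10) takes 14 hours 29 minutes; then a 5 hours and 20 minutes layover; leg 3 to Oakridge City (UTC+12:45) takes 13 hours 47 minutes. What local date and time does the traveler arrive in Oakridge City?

Convert departure to UTC: 5:10 PM − 14:00 = 3:10 AM UTC on Apr 6.
Add 5 hours 10 minutes leg 1 → 8:20 AM UTC.
Add 2 hours 44 minutes layover in Sable Harbour → 11:04 AM UTC.
Add 14 hours and 29 minutes leg 2 → 1:33 AM UTC (Apr 7).
Add 5 hours 20 minutes layover in Kestrel Bay → 6:53 AM UTC.
Add 13 hours and 47 minutes leg 3 → 8:40 PM UTC.
Oakridge City is UTC+12:45, so local arrival = 8:40 PM + 12:45 = 9:25 AM on Apr 8.

9:25 AM on Apr 8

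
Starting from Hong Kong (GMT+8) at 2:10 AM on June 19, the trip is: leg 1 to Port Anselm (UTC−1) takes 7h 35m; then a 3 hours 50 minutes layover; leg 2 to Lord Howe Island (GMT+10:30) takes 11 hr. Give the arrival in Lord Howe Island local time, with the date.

Convert departure to UTC: 2:10 AM − 8:00 = 6:10 PM UTC on Jun 18.
Add 7 hours 35 minutes leg 1 → 1:45 AM UTC (Jun 19).
Add 3 hours and 50 minutes layover in Port Anselm → 5:35 AM UTC.
Add 11 hours leg 2 → 4:35 PM UTC.
Lord Howe Island is UTC+10:30, so local arrival = 4:35 PM + 10:30 = 3:05 AM on Jun 20.

3:05 AM on June 20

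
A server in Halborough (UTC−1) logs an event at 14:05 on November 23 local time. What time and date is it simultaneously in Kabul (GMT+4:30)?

In UTC: 14:05 + 1:00 = 15:05 on Nov 23.
Kabul is UTC+4:30: 15:05 + 4:30 = 19:35 on Nov 23.

19:35 on November 23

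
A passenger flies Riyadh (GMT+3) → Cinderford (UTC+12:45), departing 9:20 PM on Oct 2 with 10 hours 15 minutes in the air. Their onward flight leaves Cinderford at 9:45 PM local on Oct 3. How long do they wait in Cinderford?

4 hours 25 minutes

Convert departure to UTC: 9:20 PM − 3:00 = 6:20 PM UTC on Oct 2.
Add 10 hours and 15 minutes flight time → 4:35 AM UTC (Oct 3).
Cinderford is UTC+12:45, so local arrival = 4:35 AM + 12:45 = 5:20 PM on Oct 3.
Layover = 9:45 PM − 5:20 PM = 4 hours 25 minutes.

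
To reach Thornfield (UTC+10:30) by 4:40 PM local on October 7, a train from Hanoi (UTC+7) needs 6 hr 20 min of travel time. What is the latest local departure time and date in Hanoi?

6:50 AM on October 7

Target arrival in UTC: 4:40 PM − 10:30 = 6:10 AM on Oct 7.
Subtract 6 hours and 20 minutes → departure 11:50 PM UTC on Oct 6.
Hanoi is UTC+7:00: 11:50 PM + 7:00 = 6:50 AM on Oct 7.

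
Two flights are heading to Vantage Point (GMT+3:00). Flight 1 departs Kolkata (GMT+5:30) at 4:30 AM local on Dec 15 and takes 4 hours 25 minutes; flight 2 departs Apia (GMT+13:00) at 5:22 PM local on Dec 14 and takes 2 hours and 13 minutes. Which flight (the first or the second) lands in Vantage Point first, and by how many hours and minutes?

Flight 1 in UTC: 4:30 AM − 5:30 = 11:00 PM on Dec 14.
+4 hours and 25 minutes → arrive 3:25 AM UTC on Dec 15.
Flight 2 in UTC: 5:22 PM − 13:00 = 4:22 AM on Dec 14.
+2 hours 13 minutes → arrive 6:35 AM UTC on Dec 14.
Flight 2 lands earlier by 20 hours 50 minutes.

the second, by 20 hours 50 minutes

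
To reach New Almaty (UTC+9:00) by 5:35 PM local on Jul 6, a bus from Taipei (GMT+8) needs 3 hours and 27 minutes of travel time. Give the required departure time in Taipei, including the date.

1:08 PM on July 6

Target arrival in UTC: 5:35 PM − 9:00 = 8:35 AM on Jul 6.
Subtract 3 hours 27 minutes → departure 5:08 AM UTC on Jul 6.
Taipei is UTC+8:00: 5:08 AM + 8:00 = 1:08 PM on Jul 6.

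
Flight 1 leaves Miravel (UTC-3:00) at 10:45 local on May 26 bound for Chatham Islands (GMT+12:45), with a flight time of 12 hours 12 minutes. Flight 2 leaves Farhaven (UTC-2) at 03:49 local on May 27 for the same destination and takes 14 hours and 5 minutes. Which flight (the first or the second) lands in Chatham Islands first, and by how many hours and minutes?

the first, by 17 hours 57 minutes

Flight 1 in UTC: 10:45 + 3:00 = 13:45 on May 26.
+12 hours and 12 minutes → arrive 01:57 UTC on May 27.
Flight 2 in UTC: 03:49 + 2:00 = 05:49 on May 27.
+14 hours 5 minutes → arrive 19:54 UTC on May 27.
Flight 1 lands earlier by 17 hours 57 minutes.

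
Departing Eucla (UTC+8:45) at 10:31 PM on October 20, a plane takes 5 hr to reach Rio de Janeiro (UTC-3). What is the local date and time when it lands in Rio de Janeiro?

3:46 PM on Oct 20

Convert departure to UTC: 10:31 PM − 8:45 = 1:46 PM UTC on Oct 20.
Add 5 hours travel time → 6:46 PM UTC.
Rio de Janeiro is UTC−3:00, so local arrival = 6:46 PM − 3:00 = 3:46 PM on Oct 20.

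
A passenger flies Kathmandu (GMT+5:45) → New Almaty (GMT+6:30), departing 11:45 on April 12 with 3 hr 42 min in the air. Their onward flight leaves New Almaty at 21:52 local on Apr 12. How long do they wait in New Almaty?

Convert departure to UTC: 11:45 − 5:45 = 06:00 UTC on Apr 12.
Add 3 hours and 42 minutes flight time → 09:42 UTC.
New Almaty is UTC+6:30, so local arrival = 09:42 + 6:30 = 16:12 on Apr 12.
Layover = 21:52 − 16:12 = 5 hours 40 minutes.

5 hours 40 minutes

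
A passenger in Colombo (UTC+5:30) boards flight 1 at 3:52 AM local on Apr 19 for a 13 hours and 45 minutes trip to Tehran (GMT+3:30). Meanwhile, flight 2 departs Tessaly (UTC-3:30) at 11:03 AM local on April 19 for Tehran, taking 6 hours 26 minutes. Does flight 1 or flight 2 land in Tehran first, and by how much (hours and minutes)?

Flight 1 in UTC: 3:52 AM − 5:30 = 10:22 PM on Apr 18.
+13 hours and 45 minutes → arrive 12:07 PM UTC on Apr 19.
Flight 2 in UTC: 11:03 AM + 3:30 = 2:33 PM on Apr 19.
+6 hours and 26 minutes → arrive 8:59 PM UTC on Apr 19.
Flight 1 lands earlier by 8 hours 52 minutes.

the first, by 8 hours 52 minutes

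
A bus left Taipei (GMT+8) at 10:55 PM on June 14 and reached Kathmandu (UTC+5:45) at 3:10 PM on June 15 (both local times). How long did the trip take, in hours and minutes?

18 hours 30 minutes

Kathmandu is 2:15 behind Taipei.
Clock-face elapsed time (ignoring zones) is 16 hours 15 minutes.
Actual elapsed = 16 hours 15 minutes + 2:15 = 18 hours 30 minutes.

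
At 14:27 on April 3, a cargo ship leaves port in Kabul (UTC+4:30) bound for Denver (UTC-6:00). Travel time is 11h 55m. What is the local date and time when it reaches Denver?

Denver is 10:30 behind Kabul.
After 11 hours 55 minutes it is 02:22 (Apr 4) in Kabul.
Shift by the zone difference: 02:22 − 10:30 = 15:52 on Apr 3 in Denver.

15:52 on April 3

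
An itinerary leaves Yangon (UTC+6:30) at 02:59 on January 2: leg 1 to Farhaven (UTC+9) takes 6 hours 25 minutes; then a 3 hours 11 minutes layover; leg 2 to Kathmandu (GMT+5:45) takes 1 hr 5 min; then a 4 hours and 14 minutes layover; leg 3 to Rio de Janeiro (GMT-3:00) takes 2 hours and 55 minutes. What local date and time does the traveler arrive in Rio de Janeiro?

Convert departure to UTC: 02:59 − 6:30 = 20:29 UTC on Jan 1.
Add 6 hours and 25 minutes leg 1 → 02:54 UTC (Jan 2).
Add 3 hours and 11 minutes layover in Farhaven → 06:05 UTC.
Add 1 hour and 5 minutes leg 2 → 07:10 UTC.
Add 4 hours and 14 minutes layover in Kathmandu → 11:24 UTC.
Add 2 hours and 55 minutes leg 3 → 14:19 UTC.
Rio de Janeiro is UTC−3:00, so local arrival = 14:19 − 3:00 = 11:19 on Jan 2.

11:19 on January 2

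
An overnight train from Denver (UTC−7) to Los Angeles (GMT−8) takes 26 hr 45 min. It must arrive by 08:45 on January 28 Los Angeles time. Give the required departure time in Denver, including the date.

07:00 on January 27

Target arrival in UTC: 08:45 + 8:00 = 16:45 on Jan 28.
Subtract 26 hours 45 minutes → departure 14:00 UTC on Jan 27.
Denver is UTC−7:00: 14:00 − 7:00 = 07:00 on Jan 27.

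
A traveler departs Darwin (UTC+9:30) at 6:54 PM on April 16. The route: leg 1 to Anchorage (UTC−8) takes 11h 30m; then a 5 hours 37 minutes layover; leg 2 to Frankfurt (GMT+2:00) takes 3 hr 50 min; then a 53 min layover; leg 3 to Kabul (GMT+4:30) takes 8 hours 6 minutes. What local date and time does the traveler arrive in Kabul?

7:50 PM on April 17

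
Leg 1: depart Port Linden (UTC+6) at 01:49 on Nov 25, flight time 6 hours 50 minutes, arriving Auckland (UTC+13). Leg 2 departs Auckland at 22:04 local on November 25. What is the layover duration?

6 hours 25 minutes

Convert departure to UTC: 01:49 − 6:00 = 19:49 UTC on Nov 24.
Add 6 hours 50 minutes flight time → 02:39 UTC (Nov 25).
Auckland is UTC+13:00, so local arrival = 02:39 + 13:00 = 15:39 on Nov 25.
Layover = 22:04 − 15:39 = 6 hours 25 minutes.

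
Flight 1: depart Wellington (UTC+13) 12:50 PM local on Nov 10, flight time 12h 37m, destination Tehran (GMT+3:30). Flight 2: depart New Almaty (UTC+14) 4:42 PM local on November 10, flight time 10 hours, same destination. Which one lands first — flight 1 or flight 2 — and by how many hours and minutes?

Flight 1 in UTC: 12:50 PM − 13:00 = 11:50 PM on Nov 9.
+12 hours and 37 minutes → arrive 12:27 PM UTC on Nov 10.
Flight 2 in UTC: 4:42 PM − 14:00 = 2:42 AM on Nov 10.
+10 hours → arrive 12:42 PM UTC on Nov 10.
Flight 1 lands earlier by 15 minutes.

the first, by 15 minutes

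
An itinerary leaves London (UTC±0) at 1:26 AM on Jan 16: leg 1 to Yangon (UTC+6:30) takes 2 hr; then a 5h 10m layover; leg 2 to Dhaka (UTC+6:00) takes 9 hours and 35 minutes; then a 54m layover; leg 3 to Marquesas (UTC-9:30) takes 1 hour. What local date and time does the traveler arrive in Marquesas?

10:35 AM on Jan 16

London is at UTC+0, so departure is already 1:26 AM UTC on Jan 16.
Add 2 hours leg 1 → 3:26 AM UTC.
Add 5 hours 10 minutes layover in Yangon → 8:36 AM UTC.
Add 9 hours 35 minutes leg 2 → 6:11 PM UTC.
Add 54 minutes layover in Dhaka → 7:05 PM UTC.
Add 1 hour leg 3 → 8:05 PM UTC.
Marquesas is UTC−9:30, so local arrival = 8:05 PM − 9:30 = 10:35 AM on Jan 16.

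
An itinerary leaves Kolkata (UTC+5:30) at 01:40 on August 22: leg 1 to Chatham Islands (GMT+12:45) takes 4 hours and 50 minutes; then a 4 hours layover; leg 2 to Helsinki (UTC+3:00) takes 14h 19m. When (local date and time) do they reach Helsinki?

Convert departure to UTC: 01:40 − 5:30 = 20:10 UTC on Aug 21.
Add 4 hours and 50 minutes leg 1 → 01:00 UTC (Aug 22).
Add 4 hours layover in Chatham Islands → 05:00 UTC.
Add 14 hours 19 minutes leg 2 → 19:19 UTC.
Helsinki is UTC+3:00, so local arrival = 19:19 + 3:00 = 22:19 on Aug 22.

22:19 on August 22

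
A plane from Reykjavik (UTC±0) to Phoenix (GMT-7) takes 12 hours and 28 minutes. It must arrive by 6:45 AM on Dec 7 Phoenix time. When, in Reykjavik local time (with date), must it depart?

Target arrival in UTC: 6:45 AM + 7:00 = 1:45 PM on Dec 7.
Subtract 12 hours 28 minutes → departure 1:17 AM UTC on Dec 7.
Reykjavik is UTC+0, so departure is 1:17 AM on Dec 7.

1:17 AM on Dec 7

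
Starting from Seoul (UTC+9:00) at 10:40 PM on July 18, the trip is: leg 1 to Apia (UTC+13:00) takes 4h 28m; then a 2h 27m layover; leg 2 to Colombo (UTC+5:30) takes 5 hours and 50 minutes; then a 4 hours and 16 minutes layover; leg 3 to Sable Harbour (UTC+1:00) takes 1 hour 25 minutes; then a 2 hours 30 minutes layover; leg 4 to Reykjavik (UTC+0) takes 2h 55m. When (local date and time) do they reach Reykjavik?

1:31 PM on Jul 19

Convert departure to UTC: 10:40 PM − 9:00 = 1:40 PM UTC on Jul 18.
Add 4 hours and 28 minutes leg 1 → 6:08 PM UTC.
Add 2 hours 27 minutes layover in Apia → 8:35 PM UTC.
Add 5 hours and 50 minutes leg 2 → 2:25 AM UTC (Jul 19).
Add 4 hours and 16 minutes layover in Colombo → 6:41 AM UTC.
Add 1 hour and 25 minutes leg 3 → 8:06 AM UTC.
Add 2 hours and 30 minutes layover in Sable Harbour → 10:36 AM UTC.
Add 2 hours 55 minutes leg 4 → 1:31 PM UTC.
Reykjavik is UTC+0, so local arrival is the same: 1:31 PM on Jul 19.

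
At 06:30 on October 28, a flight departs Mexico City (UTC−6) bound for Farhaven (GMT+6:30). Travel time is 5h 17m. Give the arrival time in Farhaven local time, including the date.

Convert departure to UTC: 06:30 + 6:00 = 12:30 UTC on Oct 28.
Add 5 hours 17 minutes travel time → 17:47 UTC.
Farhaven is UTC+6:30, so local arrival = 17:47 + 6:30 = 00:17 on Oct 29.

00:17 on Oct 29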